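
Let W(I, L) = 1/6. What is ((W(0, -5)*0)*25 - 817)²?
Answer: 667489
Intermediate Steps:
W(I, L) = ⅙
((W(0, -5)*0)*25 - 817)² = (((⅙)*0)*25 - 817)² = (0*25 - 817)² = (0 - 817)² = (-817)² = 667489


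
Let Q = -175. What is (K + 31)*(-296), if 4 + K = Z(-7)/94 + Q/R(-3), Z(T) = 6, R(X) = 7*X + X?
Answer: -1433861/141 ≈ -10169.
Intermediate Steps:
R(X) = 8*X
K = 3785/1128 (K = -4 + (6/94 - 175/(8*(-3))) = -4 + (6*(1/94) - 175/(-24)) = -4 + (3/47 - 175*(-1/24)) = -4 + (3/47 + 175/24) = -4 + 8297/1128 = 3785/1128 ≈ 3.3555)
(K + 31)*(-296) = (3785/1128 + 31)*(-296) = (38753/1128)*(-296) = -1433861/141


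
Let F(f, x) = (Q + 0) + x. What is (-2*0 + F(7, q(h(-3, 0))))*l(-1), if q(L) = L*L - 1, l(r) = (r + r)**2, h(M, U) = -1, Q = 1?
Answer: 4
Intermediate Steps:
l(r) = 4*r**2 (l(r) = (2*r)**2 = 4*r**2)
q(L) = -1 + L**2 (q(L) = L**2 - 1 = -1 + L**2)
F(f, x) = 1 + x (F(f, x) = (1 + 0) + x = 1 + x)
(-2*0 + F(7, q(h(-3, 0))))*l(-1) = (-2*0 + (1 + (-1 + (-1)**2)))*(4*(-1)**2) = (0 + (1 + (-1 + 1)))*(4*1) = (0 + (1 + 0))*4 = (0 + 1)*4 = 1*4 = 4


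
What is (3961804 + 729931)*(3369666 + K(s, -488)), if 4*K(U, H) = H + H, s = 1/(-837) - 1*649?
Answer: 15808435127170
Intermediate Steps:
s = -543214/837 (s = -1/837 - 649 = -543214/837 ≈ -649.00)
K(U, H) = H/2 (K(U, H) = (H + H)/4 = (2*H)/4 = H/2)
(3961804 + 729931)*(3369666 + K(s, -488)) = (3961804 + 729931)*(3369666 + (½)*(-488)) = 4691735*(3369666 - 244) = 4691735*3369422 = 15808435127170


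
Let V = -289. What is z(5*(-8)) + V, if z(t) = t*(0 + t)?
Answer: 1311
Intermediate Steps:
z(t) = t**2 (z(t) = t*t = t**2)
z(5*(-8)) + V = (5*(-8))**2 - 289 = (-40)**2 - 289 = 1600 - 289 = 1311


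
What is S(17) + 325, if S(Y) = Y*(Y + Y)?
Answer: 903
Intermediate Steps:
S(Y) = 2*Y² (S(Y) = Y*(2*Y) = 2*Y²)
S(17) + 325 = 2*17² + 325 = 2*289 + 325 = 578 + 325 = 903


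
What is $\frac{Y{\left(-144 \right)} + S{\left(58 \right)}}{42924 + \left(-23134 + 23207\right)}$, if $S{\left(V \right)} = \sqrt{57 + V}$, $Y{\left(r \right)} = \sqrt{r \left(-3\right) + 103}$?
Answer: $\frac{\sqrt{115}}{42997} + \frac{\sqrt{535}}{42997} \approx 0.00078735$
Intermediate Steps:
$Y{\left(r \right)} = \sqrt{103 - 3 r}$ ($Y{\left(r \right)} = \sqrt{- 3 r + 103} = \sqrt{103 - 3 r}$)
$\frac{Y{\left(-144 \right)} + S{\left(58 \right)}}{42924 + \left(-23134 + 23207\right)} = \frac{\sqrt{103 - -432} + \sqrt{57 + 58}}{42924 + \left(-23134 + 23207\right)} = \frac{\sqrt{103 + 432} + \sqrt{115}}{42924 + 73} = \frac{\sqrt{535} + \sqrt{115}}{42997} = \left(\sqrt{115} + \sqrt{535}\right) \frac{1}{42997} = \frac{\sqrt{115}}{42997} + \frac{\sqrt{535}}{42997}$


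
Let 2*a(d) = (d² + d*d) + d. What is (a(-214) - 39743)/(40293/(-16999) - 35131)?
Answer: -50538027/298616081 ≈ -0.16924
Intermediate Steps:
a(d) = d² + d/2 (a(d) = ((d² + d*d) + d)/2 = ((d² + d²) + d)/2 = (2*d² + d)/2 = (d + 2*d²)/2 = d² + d/2)
(a(-214) - 39743)/(40293/(-16999) - 35131) = (-214*(½ - 214) - 39743)/(40293/(-16999) - 35131) = (-214*(-427/2) - 39743)/(40293*(-1/16999) - 35131) = (45689 - 39743)/(-40293/16999 - 35131) = 5946/(-597232162/16999) = 5946*(-16999/597232162) = -50538027/298616081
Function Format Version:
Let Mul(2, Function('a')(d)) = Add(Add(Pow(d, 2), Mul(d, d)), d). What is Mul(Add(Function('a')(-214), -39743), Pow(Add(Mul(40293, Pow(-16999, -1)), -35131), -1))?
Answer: Rational(-50538027, 298616081) ≈ -0.16924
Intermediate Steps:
Function('a')(d) = Add(Pow(d, 2), Mul(Rational(1, 2), d)) (Function('a')(d) = Mul(Rational(1, 2), Add(Add(Pow(d, 2), Mul(d, d)), d)) = Mul(Rational(1, 2), Add(Add(Pow(d, 2), Pow(d, 2)), d)) = Mul(Rational(1, 2), Add(Mul(2, Pow(d, 2)), d)) = Mul(Rational(1, 2), Add(d, Mul(2, Pow(d, 2)))) = Add(Pow(d, 2), Mul(Rational(1, 2), d)))
Mul(Add(Function('a')(-214), -39743), Pow(Add(Mul(40293, Pow(-16999, -1)), -35131), -1)) = Mul(Add(Mul(-214, Add(Rational(1, 2), -214)), -39743), Pow(Add(Mul(40293, Pow(-16999, -1)), -35131), -1)) = Mul(Add(Mul(-214, Rational(-427, 2)), -39743), Pow(Add(Mul(40293, Rational(-1, 16999)), -35131), -1)) = Mul(Add(45689, -39743), Pow(Add(Rational(-40293, 16999), -35131), -1)) = Mul(5946, Pow(Rational(-597232162, 16999), -1)) = Mul(5946, Rational(-16999, 597232162)) = Rational(-50538027, 298616081)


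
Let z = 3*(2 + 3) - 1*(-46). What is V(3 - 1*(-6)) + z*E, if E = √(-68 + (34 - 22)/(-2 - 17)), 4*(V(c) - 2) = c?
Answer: 17/4 + 122*I*√6194/19 ≈ 4.25 + 505.35*I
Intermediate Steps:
V(c) = 2 + c/4
z = 61 (z = 3*5 + 46 = 15 + 46 = 61)
E = 2*I*√6194/19 (E = √(-68 + 12/(-19)) = √(-68 + 12*(-1/19)) = √(-68 - 12/19) = √(-1304/19) = 2*I*√6194/19 ≈ 8.2844*I)
V(3 - 1*(-6)) + z*E = (2 + (3 - 1*(-6))/4) + 61*(2*I*√6194/19) = (2 + (3 + 6)/4) + 122*I*√6194/19 = (2 + (¼)*9) + 122*I*√6194/19 = (2 + 9/4) + 122*I*√6194/19 = 17/4 + 122*I*√6194/19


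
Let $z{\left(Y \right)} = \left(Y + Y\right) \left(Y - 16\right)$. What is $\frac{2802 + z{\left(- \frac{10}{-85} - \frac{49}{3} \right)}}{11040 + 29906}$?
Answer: $\frac{5002762}{53250273} \approx 0.093948$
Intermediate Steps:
$z{\left(Y \right)} = 2 Y \left(-16 + Y\right)$
$\frac{2802 + z{\left(- \frac{10}{-85} - \frac{49}{3} \right)}}{11040 + 29906} = \frac{2802 + 2 \left(- \frac{10}{-85} - \frac{49}{3}\right) \left(-16 - \left(- \frac{2}{17} + \frac{49}{3}\right)\right)}{11040 + 29906} = \frac{2802 + 2 \left(\left(-10\right) \left(- \frac{1}{85}\right) - \frac{49}{3}\right) \left(-16 - \frac{827}{51}\right)}{40946} = \left(2802 + 2 \left(\frac{2}{17} - \frac{49}{3}\right) \left(-16 + \left(\frac{2}{17} - \frac{49}{3}\right)\right)\right) \frac{1}{40946} = \left(2802 + 2 \left(- \frac{827}{51}\right) \left(-16 - \frac{827}{51}\right)\right) \frac{1}{40946} = \left(2802 + 2 \left(- \frac{827}{51}\right) \left(- \frac{1643}{51}\right)\right) \frac{1}{40946} = \left(2802 + \frac{2717522}{2601}\right) \frac{1}{40946} = \frac{10005524}{2601} \cdot \frac{1}{40946} = \frac{5002762}{53250273}$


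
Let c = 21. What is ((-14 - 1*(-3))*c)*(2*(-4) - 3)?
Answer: 2541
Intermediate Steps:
((-14 - 1*(-3))*c)*(2*(-4) - 3) = ((-14 - 1*(-3))*21)*(2*(-4) - 3) = ((-14 + 3)*21)*(-8 - 3) = -11*21*(-11) = -231*(-11) = 2541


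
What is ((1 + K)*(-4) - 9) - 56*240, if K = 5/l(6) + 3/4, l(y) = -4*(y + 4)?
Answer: -26911/2 ≈ -13456.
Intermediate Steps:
l(y) = -16 - 4*y (l(y) = -4*(4 + y) = -16 - 4*y)
K = 5/8 (K = 5/(-16 - 4*6) + 3/4 = 5/(-16 - 24) + 3*(¼) = 5/(-40) + ¾ = 5*(-1/40) + ¾ = -⅛ + ¾ = 5/8 ≈ 0.62500)
((1 + K)*(-4) - 9) - 56*240 = ((1 + 5/8)*(-4) - 9) - 56*240 = ((13/8)*(-4) - 9) - 13440 = (-13/2 - 9) - 13440 = -31/2 - 13440 = -26911/2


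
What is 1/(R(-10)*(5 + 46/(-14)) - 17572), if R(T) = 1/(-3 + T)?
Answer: -91/1599064 ≈ -5.6908e-5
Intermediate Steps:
1/(R(-10)*(5 + 46/(-14)) - 17572) = 1/((5 + 46/(-14))/(-3 - 10) - 17572) = 1/((5 + 46*(-1/14))/(-13) - 17572) = 1/(-(5 - 23/7)/13 - 17572) = 1/(-1/13*12/7 - 17572) = 1/(-12/91 - 17572) = 1/(-1599064/91) = -91/1599064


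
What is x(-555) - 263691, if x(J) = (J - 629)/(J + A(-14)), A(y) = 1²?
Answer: -73041815/277 ≈ -2.6369e+5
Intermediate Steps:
A(y) = 1
x(J) = (-629 + J)/(1 + J) (x(J) = (J - 629)/(J + 1) = (-629 + J)/(1 + J))
x(-555) - 263691 = (-629 - 555)/(1 - 555) - 263691 = -1184/(-554) - 263691 = -1/554*(-1184) - 263691 = 592/277 - 263691 = -73041815/277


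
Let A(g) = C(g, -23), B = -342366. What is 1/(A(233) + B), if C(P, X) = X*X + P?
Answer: -1/341604 ≈ -2.9274e-6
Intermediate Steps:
C(P, X) = P + X**2 (C(P, X) = X**2 + P = P + X**2)
A(g) = 529 + g (A(g) = g + (-23)**2 = g + 529 = 529 + g)
1/(A(233) + B) = 1/((529 + 233) - 342366) = 1/(762 - 342366) = 1/(-341604) = -1/341604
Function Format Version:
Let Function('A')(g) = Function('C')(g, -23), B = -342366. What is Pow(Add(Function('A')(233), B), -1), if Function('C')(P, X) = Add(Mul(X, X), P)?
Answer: Rational(-1, 341604) ≈ -2.9274e-6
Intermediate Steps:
Function('C')(P, X) = Add(P, Pow(X, 2)) (Function('C')(P, X) = Add(Pow(X, 2), P) = Add(P, Pow(X, 2)))
Function('A')(g) = Add(529, g) (Function('A')(g) = Add(g, Pow(-23, 2)) = Add(g, 529) = Add(529, g))
Pow(Add(Function('A')(233), B), -1) = Pow(Add(Add(529, 233), -342366), -1) = Pow(Add(762, -342366), -1) = Pow(-341604, -1) = Rational(-1, 341604)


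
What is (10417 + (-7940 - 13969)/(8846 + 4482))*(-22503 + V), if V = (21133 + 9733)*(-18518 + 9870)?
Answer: -5293875379566251/1904 ≈ -2.7804e+12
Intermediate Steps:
V = -266929168 (V = 30866*(-8648) = -266929168)
(10417 + (-7940 - 13969)/(8846 + 4482))*(-22503 + V) = (10417 + (-7940 - 13969)/(8846 + 4482))*(-22503 - 266929168) = (10417 - 21909/13328)*(-266951671) = (138815867/13328)*(-266951671) = -5293875379566251/1904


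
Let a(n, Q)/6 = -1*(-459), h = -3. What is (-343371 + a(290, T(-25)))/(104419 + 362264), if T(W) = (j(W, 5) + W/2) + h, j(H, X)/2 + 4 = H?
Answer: -113539/155561 ≈ -0.72987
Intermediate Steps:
j(H, X) = -8 + 2*H
T(W) = -11 + 5*W/2 (T(W) = ((-8 + 2*W) + W/2) - 3 = (-8 + 5*W/2) - 3 = -11 + 5*W/2)
a(n, Q) = 2754 (a(n, Q) = 6*(-1*(-459)) = 6*459 = 2754)
(-343371 + a(290, T(-25)))/(104419 + 362264) = (-343371 + 2754)/(104419 + 362264) = -340617/466683 = -340617*1/466683 = -113539/155561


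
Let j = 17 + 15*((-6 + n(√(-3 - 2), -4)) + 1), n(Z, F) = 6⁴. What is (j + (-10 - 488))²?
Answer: 356605456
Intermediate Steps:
n(Z, F) = 1296
j = 19382 (j = 17 + 15*((-6 + 1296) + 1) = 17 + 15*(1290 + 1) = 17 + 15*1291 = 17 + 19365 = 19382)
(j + (-10 - 488))² = (19382 + (-10 - 488))² = (19382 - 498)² = 18884² = 356605456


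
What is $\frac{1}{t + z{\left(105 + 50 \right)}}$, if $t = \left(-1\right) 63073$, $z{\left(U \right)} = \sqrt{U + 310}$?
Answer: $- \frac{63073}{3978202864} - \frac{\sqrt{465}}{3978202864} \approx -1.586 \cdot 10^{-5}$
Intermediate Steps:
$z{\left(U \right)} = \sqrt{310 + U}$
$t = -63073$
$\frac{1}{t + z{\left(105 + 50 \right)}} = \frac{1}{-63073 + \sqrt{310 + \left(105 + 50\right)}} = \frac{1}{-63073 + \sqrt{310 + 155}} = \frac{1}{-63073 + \sqrt{465}}$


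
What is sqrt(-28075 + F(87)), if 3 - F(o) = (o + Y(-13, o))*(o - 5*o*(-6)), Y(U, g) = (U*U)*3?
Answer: I*sqrt(1630090) ≈ 1276.8*I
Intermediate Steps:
Y(U, g) = 3*U**2 (Y(U, g) = U**2*3 = 3*U**2)
F(o) = 3 - 31*o*(507 + o) (F(o) = 3 - (o + 3*(-13)**2)*(o - 5*o*(-6)) = 3 - (o + 3*169)*(o + 30*o) = 3 - (o + 507)*31*o = 3 - (507 + o)*31*o = 3 - 31*o*(507 + o))
sqrt(-28075 + F(87)) = sqrt(-28075 + (3 - 15717*87 - 31*87**2)) = sqrt(-28075 + (3 - 1367379 - 31*7569)) = sqrt(-28075 + (3 - 1367379 - 234639)) = sqrt(-28075 - 1602015) = sqrt(-1630090) = I*sqrt(1630090)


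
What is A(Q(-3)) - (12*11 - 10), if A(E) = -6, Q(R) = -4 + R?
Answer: -128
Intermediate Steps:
A(Q(-3)) - (12*11 - 10) = -6 - (12*11 - 10) = -6 - (132 - 10) = -6 - 1*122 = -6 - 122 = -128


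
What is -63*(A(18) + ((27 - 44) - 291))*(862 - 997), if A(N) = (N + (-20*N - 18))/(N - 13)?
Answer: -3231900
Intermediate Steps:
A(N) = (-18 - 19*N)/(-13 + N) (A(N) = (N + (-18 - 20*N))/(-13 + N) = (-18 - 19*N)/(-13 + N))
-63*(A(18) + ((27 - 44) - 291))*(862 - 997) = -63*((-18 - 19*18)/(-13 + 18) + ((27 - 44) - 291))*(862 - 997) = -63*((-18 - 342)/5 + (-17 - 291))*(-135) = -63*((⅕)*(-360) - 308)*(-135) = -63*(-72 - 308)*(-135) = -(-23940)*(-135) = -63*51300 = -3231900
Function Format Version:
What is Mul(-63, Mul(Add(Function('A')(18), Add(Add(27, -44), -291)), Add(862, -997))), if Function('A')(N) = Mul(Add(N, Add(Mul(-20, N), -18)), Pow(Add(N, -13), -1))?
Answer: -3231900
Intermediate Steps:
Function('A')(N) = Mul(Pow(Add(-13, N), -1), Add(-18, Mul(-19, N))) (Function('A')(N) = Mul(Add(N, Add(-18, Mul(-20, N))), Pow(Add(-13, N), -1)) = Mul(Add(-18, Mul(-19, N)), Pow(Add(-13, N), -1)) = Mul(Pow(Add(-13, N), -1), Add(-18, Mul(-19, N))))
Mul(-63, Mul(Add(Function('A')(18), Add(Add(27, -44), -291)), Add(862, -997))) = Mul(-63, Mul(Add(Mul(Pow(Add(-13, 18), -1), Add(-18, Mul(-19, 18))), Add(Add(27, -44), -291)), Add(862, -997))) = Mul(-63, Mul(Add(Mul(Pow(5, -1), Add(-18, -342)), Add(-17, -291)), -135)) = Mul(-63, Mul(Add(Mul(Rational(1, 5), -360), -308), -135)) = Mul(-63, Mul(Add(-72, -308), -135)) = Mul(-63, Mul(-380, -135)) = Mul(-63, 51300) = -3231900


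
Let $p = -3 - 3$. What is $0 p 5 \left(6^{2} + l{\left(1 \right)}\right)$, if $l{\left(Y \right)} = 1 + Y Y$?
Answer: $0$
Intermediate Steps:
$p = -6$ ($p = -3 - 3 = -6$)
$l{\left(Y \right)} = 1 + Y^{2}$
$0 p 5 \left(6^{2} + l{\left(1 \right)}\right) = 0 \left(-6\right) 5 \left(6^{2} + \left(1 + 1^{2}\right)\right) = 0 \cdot 5 \left(36 + \left(1 + 1\right)\right) = 0 \left(36 + 2\right) = 0 \cdot 38 = 0$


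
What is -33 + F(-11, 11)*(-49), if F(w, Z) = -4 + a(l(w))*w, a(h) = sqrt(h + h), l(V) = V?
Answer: 163 + 539*I*sqrt(22) ≈ 163.0 + 2528.1*I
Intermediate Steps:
a(h) = sqrt(2)*sqrt(h) (a(h) = sqrt(2*h) = sqrt(2)*sqrt(h))
F(w, Z) = -4 + sqrt(2)*w**(3/2) (F(w, Z) = -4 + (sqrt(2)*sqrt(w))*w = -4 + sqrt(2)*w**(3/2))
-33 + F(-11, 11)*(-49) = -33 + (-4 + sqrt(2)*(-11)**(3/2))*(-49) = -33 + (-4 + sqrt(2)*(-11*I*sqrt(11)))*(-49) = -33 + (-4 - 11*I*sqrt(22))*(-49) = -33 + (196 + 539*I*sqrt(22)) = 163 + 539*I*sqrt(22)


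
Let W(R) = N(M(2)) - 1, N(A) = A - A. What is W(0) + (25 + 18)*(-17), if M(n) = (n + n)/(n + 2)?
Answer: -732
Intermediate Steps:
M(n) = 2*n/(2 + n) (M(n) = (2*n)/(2 + n) = 2*n/(2 + n))
N(A) = 0
W(R) = -1 (W(R) = 0 - 1 = -1)
W(0) + (25 + 18)*(-17) = -1 + (25 + 18)*(-17) = -1 + 43*(-17) = -1 - 731 = -732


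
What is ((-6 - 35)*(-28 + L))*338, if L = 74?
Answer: -637468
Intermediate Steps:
((-6 - 35)*(-28 + L))*338 = ((-6 - 35)*(-28 + 74))*338 = -41*46*338 = -1886*338 = -637468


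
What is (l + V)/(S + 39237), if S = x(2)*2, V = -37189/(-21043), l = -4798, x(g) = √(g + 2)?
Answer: -100927125/825748363 ≈ -0.12223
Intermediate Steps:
x(g) = √(2 + g)
V = 37189/21043 (V = -37189*(-1/21043) = 37189/21043 ≈ 1.7673)
S = 4 (S = √(2 + 2)*2 = √4*2 = 2*2 = 4)
(l + V)/(S + 39237) = (-4798 + 37189/21043)/(4 + 39237) = -100927125/21043/39241 = -100927125/21043*1/39241 = -100927125/825748363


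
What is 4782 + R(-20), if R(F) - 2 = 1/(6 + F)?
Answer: 66975/14 ≈ 4783.9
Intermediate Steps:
R(F) = 2 + 1/(6 + F)
4782 + R(-20) = 4782 + (13 + 2*(-20))/(6 - 20) = 4782 + (13 - 40)/(-14) = 4782 - 1/14*(-27) = 4782 + 27/14 = 66975/14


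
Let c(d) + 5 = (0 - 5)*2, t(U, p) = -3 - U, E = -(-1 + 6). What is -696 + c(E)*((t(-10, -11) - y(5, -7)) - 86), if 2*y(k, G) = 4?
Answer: 519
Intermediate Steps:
y(k, G) = 2 (y(k, G) = (½)*4 = 2)
E = -5 (E = -1*5 = -5)
c(d) = -15 (c(d) = -5 + (0 - 5)*2 = -5 - 5*2 = -5 - 10 = -15)
-696 + c(E)*((t(-10, -11) - y(5, -7)) - 86) = -696 - 15*(((-3 - 1*(-10)) - 1*2) - 86) = -696 - 15*(((-3 + 10) - 2) - 86) = -696 - 15*((7 - 2) - 86) = -696 - 15*(5 - 86) = -696 - 15*(-81) = -696 + 1215 = 519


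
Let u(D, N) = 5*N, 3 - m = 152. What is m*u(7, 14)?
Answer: -10430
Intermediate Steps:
m = -149 (m = 3 - 1*152 = 3 - 152 = -149)
m*u(7, 14) = -745*14 = -149*70 = -10430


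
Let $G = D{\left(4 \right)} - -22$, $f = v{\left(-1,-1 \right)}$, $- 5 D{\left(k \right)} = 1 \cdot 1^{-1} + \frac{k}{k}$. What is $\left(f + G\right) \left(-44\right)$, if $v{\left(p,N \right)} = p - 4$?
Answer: $- \frac{3652}{5} \approx -730.4$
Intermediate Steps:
$D{\left(k \right)} = - \frac{2}{5}$ ($D{\left(k \right)} = - \frac{1 \cdot 1^{-1} + \frac{k}{k}}{5} = - \frac{1 \cdot 1 + 1}{5} = - \frac{1 + 1}{5} = \left(- \frac{1}{5}\right) 2 = - \frac{2}{5}$)
$v{\left(p,N \right)} = -4 + p$ ($v{\left(p,N \right)} = p - 4 = -4 + p$)
$f = -5$ ($f = -4 - 1 = -5$)
$G = \frac{108}{5}$ ($G = - \frac{2}{5} - -22 = - \frac{2}{5} + 22 = \frac{108}{5} \approx 21.6$)
$\left(f + G\right) \left(-44\right) = \left(-5 + \frac{108}{5}\right) \left(-44\right) = \frac{83}{5} \left(-44\right) = - \frac{3652}{5}$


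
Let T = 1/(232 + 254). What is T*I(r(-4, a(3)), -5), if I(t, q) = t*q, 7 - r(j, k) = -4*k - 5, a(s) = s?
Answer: -20/81 ≈ -0.24691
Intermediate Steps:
r(j, k) = 12 + 4*k (r(j, k) = 7 - (-4*k - 5) = 7 - (-5 - 4*k) = 7 + (5 + 4*k) = 12 + 4*k)
T = 1/486 ≈ 0.0020576
I(t, q) = q*t
T*I(r(-4, a(3)), -5) = (-5*(12 + 4*3))/486 = (-5*(12 + 12))/486 = (-5*24)/486 = (1/486)*(-120) = -20/81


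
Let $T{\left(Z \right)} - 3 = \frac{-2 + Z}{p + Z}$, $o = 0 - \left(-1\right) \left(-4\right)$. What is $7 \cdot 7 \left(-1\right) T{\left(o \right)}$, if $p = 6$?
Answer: $0$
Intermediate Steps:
$o = -4$ ($o = 0 - 4 = -4$)
$T{\left(Z \right)} = 3 + \frac{-2 + Z}{6 + Z}$
$7 \cdot 7 \left(-1\right) T{\left(o \right)} = 7 \cdot 7 \left(-1\right) \frac{4 \left(4 - 4\right)}{6 - 4} = 49 \left(-1\right) 4 \cdot \frac{1}{2} \cdot 0 = - 49 \cdot 4 \cdot \frac{1}{2} \cdot 0 = \left(-49\right) 0 = 0$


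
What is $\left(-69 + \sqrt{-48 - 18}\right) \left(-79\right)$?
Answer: $5451 - 79 i \sqrt{66} \approx 5451.0 - 641.8 i$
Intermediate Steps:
$\left(-69 + \sqrt{-48 - 18}\right) \left(-79\right) = \left(-69 + \sqrt{-66}\right) \left(-79\right) = \left(-69 + i \sqrt{66}\right) \left(-79\right) = 5451 - 79 i \sqrt{66}$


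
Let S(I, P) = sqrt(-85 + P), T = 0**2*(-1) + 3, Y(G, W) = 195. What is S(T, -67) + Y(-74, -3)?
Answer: 195 + 2*I*sqrt(38) ≈ 195.0 + 12.329*I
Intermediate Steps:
T = 3 (T = 0*(-1) + 3 = 0 + 3 = 3)
S(T, -67) + Y(-74, -3) = sqrt(-85 - 67) + 195 = sqrt(-152) + 195 = 2*I*sqrt(38) + 195 = 195 + 2*I*sqrt(38)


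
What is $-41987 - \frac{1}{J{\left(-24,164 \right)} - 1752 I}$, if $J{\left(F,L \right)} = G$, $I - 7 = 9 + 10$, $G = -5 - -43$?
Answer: $- \frac{1910996317}{45514} \approx -41987.0$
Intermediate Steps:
$G = 38$ ($G = -5 + 43 = 38$)
$I = 26$ ($I = 7 + \left(9 + 10\right) = 7 + 19 = 26$)
$J{\left(F,L \right)} = 38$
$-41987 - \frac{1}{J{\left(-24,164 \right)} - 1752 I} = -41987 - \frac{1}{38 - 45552} = -41987 - \frac{1}{-45514} = -41987 - - \frac{1}{45514} = -41987 + \frac{1}{45514} = - \frac{1910996317}{45514}$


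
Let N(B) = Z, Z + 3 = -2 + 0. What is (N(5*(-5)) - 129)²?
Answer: 17956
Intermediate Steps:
Z = -5 (Z = -3 + (-2 + 0) = -3 - 2 = -5)
N(B) = -5
(N(5*(-5)) - 129)² = (-5 - 129)² = (-134)² = 17956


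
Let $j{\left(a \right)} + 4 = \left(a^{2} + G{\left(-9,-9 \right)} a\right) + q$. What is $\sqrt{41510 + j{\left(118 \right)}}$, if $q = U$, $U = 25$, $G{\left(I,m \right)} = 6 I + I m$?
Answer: $\sqrt{58641} \approx 242.16$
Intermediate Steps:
$q = 25$
$j{\left(a \right)} = 21 + a^{2} + 27 a$ ($j{\left(a \right)} = -4 + \left(\left(a^{2} + - 9 \left(6 - 9\right) a\right) + 25\right) = -4 + \left(\left(a^{2} + \left(-9\right) \left(-3\right) a\right) + 25\right) = -4 + \left(\left(a^{2} + 27 a\right) + 25\right) = -4 + \left(25 + a^{2} + 27 a\right) = 21 + a^{2} + 27 a$)
$\sqrt{41510 + j{\left(118 \right)}} = \sqrt{41510 + \left(21 + 118^{2} + 27 \cdot 118\right)} = \sqrt{41510 + \left(21 + 13924 + 3186\right)} = \sqrt{41510 + 17131} = \sqrt{58641}$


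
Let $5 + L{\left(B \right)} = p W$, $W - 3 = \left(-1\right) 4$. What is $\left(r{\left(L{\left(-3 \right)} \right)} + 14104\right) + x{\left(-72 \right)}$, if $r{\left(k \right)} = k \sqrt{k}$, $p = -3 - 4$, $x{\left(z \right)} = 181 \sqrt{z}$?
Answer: $14104 + \sqrt{2} \left(2 + 1086 i\right) \approx 14107.0 + 1535.8 i$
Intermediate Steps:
$W = -1$ ($W = 3 - 4 = -1$)
$p = -7$ ($p = -3 - 4 = -7$)
$L{\left(B \right)} = 2$ ($L{\left(B \right)} = -5 - -7 = -5 + 7 = 2$)
$r{\left(k \right)} = k^{\frac{3}{2}}$
$\left(r{\left(L{\left(-3 \right)} \right)} + 14104\right) + x{\left(-72 \right)} = \left(2^{\frac{3}{2}} + 14104\right) + 181 \sqrt{-72} = \left(2 \sqrt{2} + 14104\right) + 181 \cdot 6 i \sqrt{2} = \left(14104 + 2 \sqrt{2}\right) + 1086 i \sqrt{2} = 14104 + 2 \sqrt{2} + 1086 i \sqrt{2}$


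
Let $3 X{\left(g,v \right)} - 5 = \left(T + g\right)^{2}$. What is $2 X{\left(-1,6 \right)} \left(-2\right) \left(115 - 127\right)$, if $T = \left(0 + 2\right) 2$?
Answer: $224$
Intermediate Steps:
$T = 4$ ($T = 2 \cdot 2 = 4$)
$X{\left(g,v \right)} = \frac{5}{3} + \frac{\left(4 + g\right)^{2}}{3}$
$2 X{\left(-1,6 \right)} \left(-2\right) \left(115 - 127\right) = 2 \left(\frac{5}{3} + \frac{\left(4 - 1\right)^{2}}{3}\right) \left(-2\right) \left(115 - 127\right) = 2 \left(\frac{5}{3} + \frac{3^{2}}{3}\right) \left(-2\right) \left(-12\right) = 2 \left(\frac{5}{3} + \frac{1}{3} \cdot 9\right) \left(-2\right) \left(-12\right) = 2 \left(\frac{5}{3} + 3\right) \left(-2\right) \left(-12\right) = 2 \cdot \frac{14}{3} \left(-2\right) \left(-12\right) = \frac{28}{3} \left(-2\right) \left(-12\right) = \left(- \frac{56}{3}\right) \left(-12\right) = 224$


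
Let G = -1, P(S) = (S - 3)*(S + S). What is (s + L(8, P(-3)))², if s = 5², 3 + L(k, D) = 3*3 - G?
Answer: 1024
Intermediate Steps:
P(S) = 2*S*(-3 + S) (P(S) = (-3 + S)*(2*S) = 2*S*(-3 + S))
L(k, D) = 7 (L(k, D) = -3 + (3*3 - 1*(-1)) = -3 + (9 + 1) = -3 + 10 = 7)
s = 25
(s + L(8, P(-3)))² = (25 + 7)² = 32² = 1024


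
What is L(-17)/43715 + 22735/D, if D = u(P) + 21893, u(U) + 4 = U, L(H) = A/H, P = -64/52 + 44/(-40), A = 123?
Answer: 2196081792409/2114474397385 ≈ 1.0386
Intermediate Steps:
P = -303/130 (P = -64*1/52 + 44*(-1/40) = -16/13 - 11/10 = -303/130 ≈ -2.3308)
L(H) = 123/H
u(U) = -4 + U
D = 2845267/130 (D = (-4 - 303/130) + 21893 = -823/130 + 21893 = 2845267/130 ≈ 21887.)
L(-17)/43715 + 22735/D = (123/(-17))/43715 + 22735/(2845267/130) = (123*(-1/17))*(1/43715) + 22735*(130/2845267) = -123/17*1/43715 + 2955550/2845267 = -123/743155 + 2955550/2845267 = 2196081792409/2114474397385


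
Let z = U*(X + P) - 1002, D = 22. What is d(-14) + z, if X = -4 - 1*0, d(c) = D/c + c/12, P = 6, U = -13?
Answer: -43291/42 ≈ -1030.7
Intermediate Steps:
d(c) = 22/c + c/12
X = -4 (X = -4 + 0 = -4)
z = -1028 (z = -13*(-4 + 6) - 1002 = -13*2 - 1002 = -26 - 1002 = -1028)
d(-14) + z = (22/(-14) + (1/12)*(-14)) - 1028 = (22*(-1/14) - 7/6) - 1028 = (-11/7 - 7/6) - 1028 = -115/42 - 1028 = -43291/42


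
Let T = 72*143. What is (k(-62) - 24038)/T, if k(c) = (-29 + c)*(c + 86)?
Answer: -13111/5148 ≈ -2.5468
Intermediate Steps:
T = 10296
k(c) = (-29 + c)*(86 + c)
(k(-62) - 24038)/T = ((-2494 + (-62)² + 57*(-62)) - 24038)/10296 = ((-2494 + 3844 - 3534) - 24038)*(1/10296) = (-2184 - 24038)*(1/10296) = -26222*1/10296 = -13111/5148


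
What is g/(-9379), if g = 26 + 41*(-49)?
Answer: 1983/9379 ≈ 0.21143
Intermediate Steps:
g = -1983 (g = 26 - 2009 = -1983)
g/(-9379) = -1983/(-9379) = -1983*(-1/9379) = 1983/9379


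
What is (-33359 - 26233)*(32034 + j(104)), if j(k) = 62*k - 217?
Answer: -2280287880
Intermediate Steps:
j(k) = -217 + 62*k
(-33359 - 26233)*(32034 + j(104)) = (-33359 - 26233)*(32034 + (-217 + 62*104)) = -59592*(32034 + (-217 + 6448)) = -59592*(32034 + 6231) = -59592*38265 = -2280287880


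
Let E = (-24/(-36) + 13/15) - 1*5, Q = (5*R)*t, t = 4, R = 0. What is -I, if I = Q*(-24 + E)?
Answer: 0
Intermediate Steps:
Q = 0 (Q = (5*0)*4 = 0*4 = 0)
E = -52/15 (E = (-24*(-1/36) + 13*(1/15)) - 5 = (2/3 + 13/15) - 5 = 23/15 - 5 = -52/15 ≈ -3.4667)
I = 0 (I = 0*(-24 - 52/15) = 0*(-412/15) = 0)
-I = -1*0 = 0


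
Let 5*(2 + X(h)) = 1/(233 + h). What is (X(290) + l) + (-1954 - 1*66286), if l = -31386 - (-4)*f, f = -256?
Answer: -263204979/2615 ≈ -1.0065e+5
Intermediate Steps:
X(h) = -2 + 1/(5*(233 + h))
l = -32410 (l = -31386 - (-4)*(-256) = -31386 - 1*1024 = -31386 - 1024 = -32410)
(X(290) + l) + (-1954 - 1*66286) = ((-2329 - 10*290)/(5*(233 + 290)) - 32410) + (-1954 - 1*66286) = ((⅕)*(-2329 - 2900)/523 - 32410) + (-1954 - 66286) = ((⅕)*(1/523)*(-5229) - 32410) - 68240 = (-5229/2615 - 32410) - 68240 = -84757379/2615 - 68240 = -263204979/2615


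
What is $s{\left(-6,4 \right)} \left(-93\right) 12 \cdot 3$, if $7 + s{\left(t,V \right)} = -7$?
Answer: $46872$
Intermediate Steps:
$s{\left(t,V \right)} = -14$ ($s{\left(t,V \right)} = -7 - 7 = -14$)
$s{\left(-6,4 \right)} \left(-93\right) 12 \cdot 3 = \left(-14\right) \left(-93\right) 12 \cdot 3 = 1302 \cdot 36 = 46872$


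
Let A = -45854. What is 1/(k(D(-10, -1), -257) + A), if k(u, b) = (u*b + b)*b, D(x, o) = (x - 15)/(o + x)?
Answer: 11/1873370 ≈ 5.8718e-6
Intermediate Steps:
D(x, o) = (-15 + x)/(o + x)
k(u, b) = b*(b + b*u) (k(u, b) = (b*u + b)*b = (b + b*u)*b = b*(b + b*u))
1/(k(D(-10, -1), -257) + A) = 1/((-257)**2*(1 + (-15 - 10)/(-1 - 10)) - 45854) = 1/(66049*(1 - 25/(-11)) - 45854) = 1/(66049*(1 - 1/11*(-25)) - 45854) = 1/(66049*(1 + 25/11) - 45854) = 1/(66049*(36/11) - 45854) = 1/(2377764/11 - 45854) = 1/(1873370/11) = 11/1873370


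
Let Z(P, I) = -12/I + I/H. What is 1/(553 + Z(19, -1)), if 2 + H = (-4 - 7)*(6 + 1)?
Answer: 79/44636 ≈ 0.0017699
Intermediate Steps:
H = -79 (H = -2 + (-4 - 7)*(6 + 1) = -2 - 11*7 = -2 - 77 = -79)
Z(P, I) = -12/I - I/79 (Z(P, I) = -12/I + I/(-79) = -12/I + I*(-1/79) = -12/I - I/79)
1/(553 + Z(19, -1)) = 1/(553 + (-12/(-1) - 1/79*(-1))) = 1/(553 + (-12*(-1) + 1/79)) = 1/(553 + (12 + 1/79)) = 1/(553 + 949/79) = 1/(44636/79) = 79/44636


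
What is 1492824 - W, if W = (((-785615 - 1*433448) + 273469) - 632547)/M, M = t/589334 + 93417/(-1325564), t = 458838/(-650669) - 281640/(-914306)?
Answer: -19014948173131108140064122188/909789145973706178379 ≈ -2.0900e+7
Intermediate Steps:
t = -118131959634/297455285357 (t = 458838*(-1/650669) - 281640*(-1/914306) = -458838/650669 + 140820/457153 = -118131959634/297455285357 ≈ -0.39714)
M = -8188102313763355605411/116186024700341376866116 (M = -118131959634/297455285357/589334 + 93417/(-1325564) = -118131959634/297455285357*1/589334 + 93417*(-1/1325564) = -59065979817/87650256570291119 - 93417/1325564 = -8188102313763355605411/116186024700341376866116 ≈ -0.070474)
W = 20373103245180160092096574484/909789145973706178379 (W = (((-785615 - 1*433448) + 273469) - 632547)/(-8188102313763355605411/116186024700341376866116) = (((-785615 - 433448) + 273469) - 632547)*(-116186024700341376866116/8188102313763355605411) = ((-1219063 + 273469) - 632547)*(-116186024700341376866116/8188102313763355605411) = (-945594 - 632547)*(-116186024700341376866116/8188102313763355605411) = -1578141*(-116186024700341376866116/8188102313763355605411) = 20373103245180160092096574484/909789145973706178379 ≈ 2.2393e+7)
1492824 - W = 1492824 - 1*20373103245180160092096574484/909789145973706178379 = 1492824 - 20373103245180160092096574484/909789145973706178379 = -19014948173131108140064122188/909789145973706178379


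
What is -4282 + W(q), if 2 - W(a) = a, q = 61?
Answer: -4341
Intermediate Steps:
W(a) = 2 - a
-4282 + W(q) = -4282 + (2 - 1*61) = -4282 + (2 - 61) = -4282 - 59 = -4341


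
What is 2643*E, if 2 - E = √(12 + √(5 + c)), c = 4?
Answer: 5286 - 2643*√15 ≈ -4950.3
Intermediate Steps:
E = 2 - √15 (E = 2 - √(12 + √(5 + 4)) = 2 - √(12 + √9) = 2 - √(12 + 3) = 2 - √15 ≈ -1.8730)
2643*E = 2643*(2 - √15) = 5286 - 2643*√15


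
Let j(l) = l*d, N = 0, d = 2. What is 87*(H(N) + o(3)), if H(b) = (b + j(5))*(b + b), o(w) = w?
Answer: 261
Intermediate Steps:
j(l) = 2*l (j(l) = l*2 = 2*l)
H(b) = 2*b*(10 + b) (H(b) = (b + 2*5)*(b + b) = (b + 10)*(2*b) = (10 + b)*(2*b) = 2*b*(10 + b))
87*(H(N) + o(3)) = 87*(2*0*(10 + 0) + 3) = 87*(2*0*10 + 3) = 87*(0 + 3) = 87*3 = 261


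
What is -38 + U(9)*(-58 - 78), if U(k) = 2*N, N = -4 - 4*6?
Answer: 7578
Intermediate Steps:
N = -28 (N = -4 - 24 = -28)
U(k) = -56 (U(k) = 2*(-28) = -56)
-38 + U(9)*(-58 - 78) = -38 - 56*(-58 - 78) = -38 - 56*(-136) = -38 + 7616 = 7578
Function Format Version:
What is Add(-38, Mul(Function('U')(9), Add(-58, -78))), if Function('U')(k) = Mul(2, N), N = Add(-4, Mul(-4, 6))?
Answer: 7578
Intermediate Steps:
N = -28 (N = Add(-4, -24) = -28)
Function('U')(k) = -56 (Function('U')(k) = Mul(2, -28) = -56)
Add(-38, Mul(Function('U')(9), Add(-58, -78))) = Add(-38, Mul(-56, Add(-58, -78))) = Add(-38, Mul(-56, -136)) = Add(-38, 7616) = 7578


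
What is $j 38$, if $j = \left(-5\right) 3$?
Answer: $-570$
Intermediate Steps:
$j = -15$
$j 38 = \left(-15\right) 38 = -570$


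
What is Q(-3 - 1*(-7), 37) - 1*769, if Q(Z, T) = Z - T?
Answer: -802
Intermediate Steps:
Q(-3 - 1*(-7), 37) - 1*769 = ((-3 - 1*(-7)) - 1*37) - 1*769 = ((-3 + 7) - 37) - 769 = (4 - 37) - 769 = -33 - 769 = -802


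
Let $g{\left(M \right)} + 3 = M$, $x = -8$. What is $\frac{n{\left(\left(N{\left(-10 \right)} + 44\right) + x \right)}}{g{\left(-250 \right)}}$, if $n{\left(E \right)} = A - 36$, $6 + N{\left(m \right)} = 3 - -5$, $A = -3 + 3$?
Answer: $\frac{36}{253} \approx 0.14229$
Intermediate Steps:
$A = 0$
$g{\left(M \right)} = -3 + M$
$N{\left(m \right)} = 2$ ($N{\left(m \right)} = -6 + \left(3 - -5\right) = -6 + \left(3 + 5\right) = -6 + 8 = 2$)
$n{\left(E \right)} = -36$ ($n{\left(E \right)} = 0 - 36 = -36$)
$\frac{n{\left(\left(N{\left(-10 \right)} + 44\right) + x \right)}}{g{\left(-250 \right)}} = - \frac{36}{-3 - 250} = - \frac{36}{-253} = \left(-36\right) \left(- \frac{1}{253}\right) = \frac{36}{253}$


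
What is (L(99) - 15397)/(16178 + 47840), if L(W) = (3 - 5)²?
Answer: -15393/64018 ≈ -0.24045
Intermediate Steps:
L(W) = 4 (L(W) = (-2)² = 4)
(L(99) - 15397)/(16178 + 47840) = (4 - 15397)/(16178 + 47840) = -15393/64018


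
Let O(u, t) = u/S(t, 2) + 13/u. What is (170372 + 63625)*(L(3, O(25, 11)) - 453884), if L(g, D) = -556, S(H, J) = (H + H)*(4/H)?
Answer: -106337596680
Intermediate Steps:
S(H, J) = 8 (S(H, J) = (2*H)*(4/H) = 8)
O(u, t) = 13/u + u/8 (O(u, t) = u/8 + 13/u = 13/u + u/8)
(170372 + 63625)*(L(3, O(25, 11)) - 453884) = (170372 + 63625)*(-556 - 453884) = 233997*(-454440) = -106337596680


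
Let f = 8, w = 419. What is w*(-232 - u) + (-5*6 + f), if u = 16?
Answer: -103934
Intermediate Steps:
w*(-232 - u) + (-5*6 + f) = 419*(-232 - 1*16) + (-5*6 + 8) = 419*(-232 - 16) + (-30 + 8) = 419*(-248) - 22 = -103912 - 22 = -103934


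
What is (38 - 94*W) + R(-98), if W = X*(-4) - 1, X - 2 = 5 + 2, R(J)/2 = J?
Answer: 3320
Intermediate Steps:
R(J) = 2*J
X = 9 (X = 2 + (5 + 2) = 2 + 7 = 9)
W = -37 (W = 9*(-4) - 1 = -36 - 1 = -37)
(38 - 94*W) + R(-98) = (38 - 94*(-37)) + 2*(-98) = (38 + 3478) - 196 = 3516 - 196 = 3320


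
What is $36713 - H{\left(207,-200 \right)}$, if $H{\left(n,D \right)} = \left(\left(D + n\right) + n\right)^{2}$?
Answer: $-9083$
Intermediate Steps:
$H{\left(n,D \right)} = \left(D + 2 n\right)^{2}$
$36713 - H{\left(207,-200 \right)} = 36713 - \left(-200 + 2 \cdot 207\right)^{2} = 36713 - \left(-200 + 414\right)^{2} = 36713 - 214^{2} = 36713 - 45796 = -9083$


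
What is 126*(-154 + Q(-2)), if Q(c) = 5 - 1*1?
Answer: -18900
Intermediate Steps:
Q(c) = 4 (Q(c) = 5 - 1 = 4)
126*(-154 + Q(-2)) = 126*(-154 + 4) = 126*(-150) = -18900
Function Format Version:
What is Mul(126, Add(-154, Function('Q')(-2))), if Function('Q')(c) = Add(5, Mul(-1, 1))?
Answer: -18900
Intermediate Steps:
Function('Q')(c) = 4 (Function('Q')(c) = Add(5, -1) = 4)
Mul(126, Add(-154, Function('Q')(-2))) = Mul(126, Add(-154, 4)) = Mul(126, -150) = -18900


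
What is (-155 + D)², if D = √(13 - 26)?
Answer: (155 - I*√13)² ≈ 24012.0 - 1117.7*I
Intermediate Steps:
D = I*√13 (D = √(-13) = I*√13 ≈ 3.6056*I)
(-155 + D)² = (-155 + I*√13)²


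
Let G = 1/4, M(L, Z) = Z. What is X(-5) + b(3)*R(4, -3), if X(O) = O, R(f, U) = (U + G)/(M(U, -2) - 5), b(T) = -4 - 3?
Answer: -31/4 ≈ -7.7500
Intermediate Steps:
b(T) = -7
G = 1/4 ≈ 0.25000
R(f, U) = -1/28 - U/7 (R(f, U) = (U + 1/4)/(-2 - 5) = (1/4 + U)/(-7) = (1/4 + U)*(-1/7) = -1/28 - U/7)
X(-5) + b(3)*R(4, -3) = -5 - 7*(-1/28 - 1/7*(-3)) = -5 - 7*(-1/28 + 3/7) = -5 - 7*11/28 = -5 - 11/4 = -31/4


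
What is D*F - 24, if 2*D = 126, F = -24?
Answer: -1536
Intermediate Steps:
D = 63 (D = (1/2)*126 = 63)
D*F - 24 = 63*(-24) - 24 = -1512 - 24 = -1536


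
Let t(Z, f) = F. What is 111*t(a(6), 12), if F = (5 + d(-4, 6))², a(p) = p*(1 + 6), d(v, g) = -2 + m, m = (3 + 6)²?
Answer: 783216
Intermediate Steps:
m = 81 (m = 9² = 81)
d(v, g) = 79 (d(v, g) = -2 + 81 = 79)
a(p) = 7*p (a(p) = p*7 = 7*p)
F = 7056 (F = (5 + 79)² = 84² = 7056)
t(Z, f) = 7056
111*t(a(6), 12) = 111*7056 = 783216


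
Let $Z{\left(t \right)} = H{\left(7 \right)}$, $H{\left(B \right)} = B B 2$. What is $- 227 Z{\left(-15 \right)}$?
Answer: $-22246$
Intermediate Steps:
$H{\left(B \right)} = 2 B^{2}$ ($H{\left(B \right)} = B^{2} \cdot 2 = 2 B^{2}$)
$Z{\left(t \right)} = 98$ ($Z{\left(t \right)} = 2 \cdot 7^{2} = 2 \cdot 49 = 98$)
$- 227 Z{\left(-15 \right)} = \left(-227\right) 98 = -22246$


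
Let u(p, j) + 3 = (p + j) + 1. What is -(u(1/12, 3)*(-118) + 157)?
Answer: -175/6 ≈ -29.167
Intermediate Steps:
u(p, j) = -2 + j + p (u(p, j) = -3 + ((p + j) + 1) = -3 + ((j + p) + 1) = -3 + (1 + j + p) = -2 + j + p)
-(u(1/12, 3)*(-118) + 157) = -((-2 + 3 + 1/12)*(-118) + 157) = -((13/12)*(-118) + 157) = -(-767/6 + 157) = -1*175/6 = -175/6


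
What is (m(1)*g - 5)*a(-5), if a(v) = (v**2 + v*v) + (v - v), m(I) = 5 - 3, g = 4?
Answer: 150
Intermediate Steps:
m(I) = 2
a(v) = 2*v**2 (a(v) = (v**2 + v**2) + 0 = 2*v**2 + 0 = 2*v**2)
(m(1)*g - 5)*a(-5) = (2*4 - 5)*(2*(-5)**2) = (8 - 5)*(2*25) = 3*50 = 150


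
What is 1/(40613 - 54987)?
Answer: -1/14374 ≈ -6.9570e-5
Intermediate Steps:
1/(40613 - 54987) = 1/(-14374) = -1/14374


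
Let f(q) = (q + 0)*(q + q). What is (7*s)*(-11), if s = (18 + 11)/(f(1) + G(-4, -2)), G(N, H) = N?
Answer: 2233/2 ≈ 1116.5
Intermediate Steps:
f(q) = 2*q² (f(q) = q*(2*q) = 2*q²)
s = -29/2 (s = (18 + 11)/(2*1² - 4) = 29/(2*1 - 4) = 29/(2 - 4) = 29/(-2) = 29*(-½) = -29/2 ≈ -14.500)
(7*s)*(-11) = (7*(-29/2))*(-11) = -203/2*(-11) = 2233/2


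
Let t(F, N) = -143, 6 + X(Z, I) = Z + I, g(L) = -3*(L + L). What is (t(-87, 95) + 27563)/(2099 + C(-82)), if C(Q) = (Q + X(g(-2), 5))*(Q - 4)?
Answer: 1828/547 ≈ 3.3419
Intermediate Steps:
g(L) = -6*L
X(Z, I) = -6 + I + Z (X(Z, I) = -6 + (Z + I) = -6 + (I + Z) = -6 + I + Z)
C(Q) = (-4 + Q)*(11 + Q) (C(Q) = (Q + (-6 + 5 - 6*(-2)))*(Q - 4) = (Q + (-6 + 5 + 12))*(-4 + Q) = (Q + 11)*(-4 + Q) = (11 + Q)*(-4 + Q) = (-4 + Q)*(11 + Q))
(t(-87, 95) + 27563)/(2099 + C(-82)) = (-143 + 27563)/(2099 + (-44 + (-82)² + 7*(-82))) = 27420/(2099 + (-44 + 6724 - 574)) = 27420/(2099 + 6106) = 27420/8205 = 27420*(1/8205) = 1828/547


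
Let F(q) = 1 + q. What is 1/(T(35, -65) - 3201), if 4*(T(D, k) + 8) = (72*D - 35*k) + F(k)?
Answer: -4/8105 ≈ -0.00049352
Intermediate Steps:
T(D, k) = -31/4 + 18*D - 17*k/2 (T(D, k) = -8 + ((72*D - 35*k) + (1 + k))/4 = -8 + ((-35*k + 72*D) + (1 + k))/4 = -8 + (1 - 34*k + 72*D)/4 = -8 + (1/4 + 18*D - 17*k/2) = -31/4 + 18*D - 17*k/2)
1/(T(35, -65) - 3201) = 1/((-31/4 + 18*35 - 17/2*(-65)) - 3201) = 1/((-31/4 + 630 + 1105/2) - 3201) = 1/(4699/4 - 3201) = 1/(-8105/4) = -4/8105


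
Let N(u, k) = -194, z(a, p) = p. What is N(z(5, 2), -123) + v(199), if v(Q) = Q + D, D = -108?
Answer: -103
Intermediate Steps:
v(Q) = -108 + Q (v(Q) = Q - 108 = -108 + Q)
N(z(5, 2), -123) + v(199) = -194 + (-108 + 199) = -194 + 91 = -103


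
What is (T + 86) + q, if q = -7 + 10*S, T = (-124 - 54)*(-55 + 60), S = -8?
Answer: -891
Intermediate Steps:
T = -890 (T = -178*5 = -890)
q = -87 (q = -7 + 10*(-8) = -7 - 80 = -87)
(T + 86) + q = (-890 + 86) - 87 = -804 - 87 = -891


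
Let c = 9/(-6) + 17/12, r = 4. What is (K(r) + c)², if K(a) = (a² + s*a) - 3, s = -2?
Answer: 3481/144 ≈ 24.174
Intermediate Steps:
K(a) = -3 + a² - 2*a (K(a) = (a² - 2*a) - 3 = -3 + a² - 2*a)
c = -1/12 (c = 9*(-⅙) + 17*(1/12) = -3/2 + 17/12 = -1/12 ≈ -0.083333)
(K(r) + c)² = ((-3 + 4² - 2*4) - 1/12)² = ((-3 + 16 - 8) - 1/12)² = (5 - 1/12)² = (59/12)² = 3481/144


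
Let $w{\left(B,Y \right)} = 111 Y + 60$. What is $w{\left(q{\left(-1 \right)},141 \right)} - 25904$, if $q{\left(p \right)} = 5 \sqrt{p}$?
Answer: $-10193$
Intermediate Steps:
$w{\left(B,Y \right)} = 60 + 111 Y$
$w{\left(q{\left(-1 \right)},141 \right)} - 25904 = \left(60 + 111 \cdot 141\right) - 25904 = \left(60 + 15651\right) - 25904 = 15711 - 25904 = -10193$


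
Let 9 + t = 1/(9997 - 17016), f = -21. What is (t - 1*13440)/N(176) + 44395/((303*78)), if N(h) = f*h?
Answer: 10842051089/1965123468 ≈ 5.5172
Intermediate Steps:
t = -63172/7019 (t = -9 + 1/(9997 - 17016) = -9 + 1/(-7019) = -9 - 1/7019 = -63172/7019 ≈ -9.0001)
N(h) = -21*h
(t - 1*13440)/N(176) + 44395/((303*78)) = (-63172/7019 - 1*13440)/((-21*176)) + 44395/((303*78)) = (-63172/7019 - 13440)/(-3696) + 44395/23634 = -94398532/7019*(-1/3696) + 44395*(1/23634) = 23599633/6485556 + 3415/1818 = 10842051089/1965123468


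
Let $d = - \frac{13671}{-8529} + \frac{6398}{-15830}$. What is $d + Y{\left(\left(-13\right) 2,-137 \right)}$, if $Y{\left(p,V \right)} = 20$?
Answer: $\frac{477020798}{22502345} \approx 21.199$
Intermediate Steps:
$d = \frac{26973898}{22502345}$ ($d = \left(-13671\right) \left(- \frac{1}{8529}\right) + 6398 \left(- \frac{1}{15830}\right) = \frac{4557}{2843} - \frac{3199}{7915} = \frac{26973898}{22502345} \approx 1.1987$)
$d + Y{\left(\left(-13\right) 2,-137 \right)} = \frac{26973898}{22502345} + 20 = \frac{477020798}{22502345}$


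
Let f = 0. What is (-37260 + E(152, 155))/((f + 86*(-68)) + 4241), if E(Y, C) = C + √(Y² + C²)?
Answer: 37105/1607 - √47129/1607 ≈ 22.955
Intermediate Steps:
E(Y, C) = C + √(C² + Y²)
(-37260 + E(152, 155))/((f + 86*(-68)) + 4241) = (-37260 + (155 + √(155² + 152²)))/((0 + 86*(-68)) + 4241) = (-37260 + (155 + √(24025 + 23104)))/((0 - 5848) + 4241) = (-37260 + (155 + √47129))/(-5848 + 4241) = (-37105 + √47129)/(-1607) = (-37105 + √47129)*(-1/1607) = 37105/1607 - √47129/1607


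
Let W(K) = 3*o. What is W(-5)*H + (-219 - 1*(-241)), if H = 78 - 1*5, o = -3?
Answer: -635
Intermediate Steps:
W(K) = -9 (W(K) = 3*(-3) = -9)
H = 73 (H = 78 - 5 = 73)
W(-5)*H + (-219 - 1*(-241)) = -9*73 + (-219 - 1*(-241)) = -657 + (-219 + 241) = -657 + 22 = -635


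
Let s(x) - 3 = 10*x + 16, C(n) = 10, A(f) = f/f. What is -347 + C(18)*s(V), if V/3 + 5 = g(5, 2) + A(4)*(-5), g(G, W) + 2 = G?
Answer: -2257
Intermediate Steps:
g(G, W) = -2 + G
A(f) = 1
V = -21 (V = -15 + 3*((-2 + 5) + 1*(-5)) = -15 + 3*(3 - 5) = -15 + 3*(-2) = -15 - 6 = -21)
s(x) = 19 + 10*x (s(x) = 3 + (10*x + 16) = 3 + (16 + 10*x) = 19 + 10*x)
-347 + C(18)*s(V) = -347 + 10*(19 + 10*(-21)) = -347 + 10*(19 - 210) = -347 + 10*(-191) = -347 - 1910 = -2257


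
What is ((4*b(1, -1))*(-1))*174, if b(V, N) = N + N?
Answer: 1392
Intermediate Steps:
b(V, N) = 2*N
((4*b(1, -1))*(-1))*174 = ((4*(2*(-1)))*(-1))*174 = ((4*(-2))*(-1))*174 = -8*(-1)*174 = 8*174 = 1392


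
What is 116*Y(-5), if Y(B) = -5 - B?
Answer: 0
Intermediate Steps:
116*Y(-5) = 116*(-5 - 1*(-5)) = 116*(-5 + 5) = 116*0 = 0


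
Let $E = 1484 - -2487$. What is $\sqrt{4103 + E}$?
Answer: $\sqrt{8074} \approx 89.855$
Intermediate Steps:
$E = 3971$ ($E = 1484 + 2487 = 3971$)
$\sqrt{4103 + E} = \sqrt{4103 + 3971} = \sqrt{8074}$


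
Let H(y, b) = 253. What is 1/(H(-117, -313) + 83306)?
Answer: 1/83559 ≈ 1.1968e-5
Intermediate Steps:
1/(H(-117, -313) + 83306) = 1/(253 + 83306) = 1/83559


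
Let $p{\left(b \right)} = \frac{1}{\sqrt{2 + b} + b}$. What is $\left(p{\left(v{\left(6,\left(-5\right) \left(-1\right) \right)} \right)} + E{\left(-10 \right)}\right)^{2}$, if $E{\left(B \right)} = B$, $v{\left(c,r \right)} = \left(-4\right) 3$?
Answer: $\frac{2420 \sqrt{10} + 13641 i}{2 \left(12 \sqrt{10} + 67 i\right)} \approx 101.56 + 0.41389 i$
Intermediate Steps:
$v{\left(c,r \right)} = -12$
$p{\left(b \right)} = \frac{1}{b + \sqrt{2 + b}}$
$\left(p{\left(v{\left(6,\left(-5\right) \left(-1\right) \right)} \right)} + E{\left(-10 \right)}\right)^{2} = \left(\frac{1}{-12 + \sqrt{2 - 12}} - 10\right)^{2} = \left(\frac{1}{-12 + \sqrt{-10}} - 10\right)^{2} = \left(\frac{1}{-12 + i \sqrt{10}} - 10\right)^{2} = \left(-10 + \frac{1}{-12 + i \sqrt{10}}\right)^{2}$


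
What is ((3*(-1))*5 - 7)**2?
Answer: 484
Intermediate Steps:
((3*(-1))*5 - 7)**2 = (-3*5 - 7)**2 = (-15 - 7)**2 = (-22)**2 = 484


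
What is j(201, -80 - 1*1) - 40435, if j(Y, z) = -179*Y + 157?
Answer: -76257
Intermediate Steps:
j(Y, z) = 157 - 179*Y
j(201, -80 - 1*1) - 40435 = (157 - 179*201) - 40435 = (157 - 35979) - 40435 = -35822 - 40435 = -76257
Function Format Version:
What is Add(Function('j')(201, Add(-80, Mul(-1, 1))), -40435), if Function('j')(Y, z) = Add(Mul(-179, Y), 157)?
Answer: -76257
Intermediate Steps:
Function('j')(Y, z) = Add(157, Mul(-179, Y))
Add(Function('j')(201, Add(-80, Mul(-1, 1))), -40435) = Add(Add(157, Mul(-179, 201)), -40435) = Add(Add(157, -35979), -40435) = Add(-35822, -40435) = -76257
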